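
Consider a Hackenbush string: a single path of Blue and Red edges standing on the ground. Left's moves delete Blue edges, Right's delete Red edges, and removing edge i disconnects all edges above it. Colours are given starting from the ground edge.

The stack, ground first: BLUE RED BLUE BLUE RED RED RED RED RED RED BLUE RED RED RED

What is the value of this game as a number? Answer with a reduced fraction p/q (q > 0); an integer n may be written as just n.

Build g(s[:k]) for k = 1..14, string s = BLUE RED BLUE BLUE RED RED RED RED RED RED BLUE RED RED RED.
step 1: add BLUE to get B; options L={ 0 } R={ — } => 1
step 2: add RED to get BR; options L={ 0 } R={ 1 } => 1/2
step 3: add BLUE to get BRB; options L={ 0,1/2 } R={ 1 } => 3/4
step 4: add BLUE to get BRBB; options L={ 0,1/2,3/4 } R={ 1 } => 7/8
step 5: add RED to get BRBBR; options L={ 0,1/2,3/4 } R={ 7/8,1 } => 13/16
step 6: add RED to get BRBBRR; options L={ 0,1/2,3/4 } R={ 13/16,7/8,1 } => 25/32
step 7: add RED to get BRBBRRR; options L={ 0,1/2,3/4 } R={ 25/32,13/16,7/8,1 } => 49/64
step 8: add RED to get BRBBRRRR; options L={ 0,1/2,3/4 } R={ 49/64,25/32,13/16,7/8,1 } => 97/128
step 9: add RED to get BRBBRRRRR; options L={ 0,1/2,3/4 } R={ 97/128,49/64,25/32,13/16,7/8,1 } => 193/256
step 10: add RED to get BRBBRRRRRR; options L={ 0,1/2,3/4 } R={ 193/256,97/128,49/64,25/32,13/16,7/8,1 } => 385/512
step 11: add BLUE to get BRBBRRRRRRB; options L={ 0,1/2,3/4,385/512 } R={ 193/256,97/128,49/64,25/32,13/16,7/8,1 } => 771/1024
step 12: add RED to get BRBBRRRRRRBR; options L={ 0,1/2,3/4,385/512 } R={ 771/1024,193/256,97/128,49/64,25/32,13/16,7/8,1 } => 1541/2048
step 13: add RED to get BRBBRRRRRRBRR; options L={ 0,1/2,3/4,385/512 } R={ 1541/2048,771/1024,193/256,97/128,49/64,25/32,13/16,7/8,1 } => 3081/4096
step 14: add RED to get BRBBRRRRRRBRRR; options L={ 0,1/2,3/4,385/512 } R={ 3081/4096,1541/2048,771/1024,193/256,97/128,49/64,25/32,13/16,7/8,1 } => 6161/8192

6161/8192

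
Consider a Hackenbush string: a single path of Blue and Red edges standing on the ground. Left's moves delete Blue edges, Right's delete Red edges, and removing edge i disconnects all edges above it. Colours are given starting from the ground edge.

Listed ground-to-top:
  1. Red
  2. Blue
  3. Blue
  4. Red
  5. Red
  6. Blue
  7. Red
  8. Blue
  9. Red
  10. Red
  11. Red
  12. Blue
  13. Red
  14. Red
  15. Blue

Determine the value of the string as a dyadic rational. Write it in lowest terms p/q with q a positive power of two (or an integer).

-6893/16384

G_1 [R]  L=[∅]  R=[0]  = -1
G_2 [RB]  L=[-1]  R=[0]  = -1/2
G_3 [RBB]  L=[-1; -1/2]  R=[0]  = -1/4
G_4 [RBBR]  L=[-1; -1/2]  R=[-1/4; 0]  = -3/8
G_5 [RBBRR]  L=[-1; -1/2]  R=[-3/8; -1/4; 0]  = -7/16
G_6 [RBBRRB]  L=[-1; -1/2; -7/16]  R=[-3/8; -1/4; 0]  = -13/32
G_7 [RBBRRBR]  L=[-1; -1/2; -7/16]  R=[-13/32; -3/8; -1/4; 0]  = -27/64
G_8 [RBBRRBRB]  L=[-1; -1/2; -7/16; -27/64]  R=[-13/32; -3/8; -1/4; 0]  = -53/128
G_9 [RBBRRBRBR]  L=[-1; -1/2; -7/16; -27/64]  R=[-53/128; -13/32; -3/8; -1/4; 0]  = -107/256
G_10 [RBBRRBRBRR]  L=[-1; -1/2; -7/16; -27/64]  R=[-107/256; -53/128; -13/32; -3/8; -1/4; 0]  = -215/512
G_11 [RBBRRBRBRRR]  L=[-1; -1/2; -7/16; -27/64]  R=[-215/512; -107/256; -53/128; -13/32; -3/8; -1/4; 0]  = -431/1024
G_12 [RBBRRBRBRRRB]  L=[-1; -1/2; -7/16; -27/64; -431/1024]  R=[-215/512; -107/256; -53/128; -13/32; -3/8; -1/4; 0]  = -861/2048
G_13 [RBBRRBRBRRRBR]  L=[-1; -1/2; -7/16; -27/64; -431/1024]  R=[-861/2048; -215/512; -107/256; -53/128; -13/32; -3/8; -1/4; 0]  = -1723/4096
G_14 [RBBRRBRBRRRBRR]  L=[-1; -1/2; -7/16; -27/64; -431/1024]  R=[-1723/4096; -861/2048; -215/512; -107/256; -53/128; -13/32; -3/8; -1/4; 0]  = -3447/8192
G_15 [RBBRRBRBRRRBRRB]  L=[-1; -1/2; -7/16; -27/64; -431/1024; -3447/8192]  R=[-1723/4096; -861/2048; -215/512; -107/256; -53/128; -13/32; -3/8; -1/4; 0]  = -6893/16384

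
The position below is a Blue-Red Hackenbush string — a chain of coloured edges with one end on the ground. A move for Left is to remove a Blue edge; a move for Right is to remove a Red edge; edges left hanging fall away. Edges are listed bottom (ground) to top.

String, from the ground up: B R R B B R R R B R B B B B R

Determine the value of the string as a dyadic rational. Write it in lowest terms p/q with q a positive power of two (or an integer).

Recurse on prefixes of the 15-edge string B R R B B R R R B R B B B B R:
step 1: add B to get B; options L={ 0 } R={  } = 1
step 2: add R to get BR; options L={ 0 } R={ 1 } = 1/2
step 3: add R to get BRR; options L={ 0 } R={ 1/2,1 } = 1/4
step 4: add B to get BRRB; options L={ 0,1/4 } R={ 1/2,1 } = 3/8
step 5: add B to get BRRBB; options L={ 0,1/4,3/8 } R={ 1/2,1 } = 7/16
step 6: add R to get BRRBBR; options L={ 0,1/4,3/8 } R={ 7/16,1/2,1 } = 13/32
step 7: add R to get BRRBBRR; options L={ 0,1/4,3/8 } R={ 13/32,7/16,1/2,1 } = 25/64
step 8: add R to get BRRBBRRR; options L={ 0,1/4,3/8 } R={ 25/64,13/32,7/16,1/2,1 } = 49/128
step 9: add B to get BRRBBRRRB; options L={ 0,1/4,3/8,49/128 } R={ 25/64,13/32,7/16,1/2,1 } = 99/256
step 10: add R to get BRRBBRRRBR; options L={ 0,1/4,3/8,49/128 } R={ 99/256,25/64,13/32,7/16,1/2,1 } = 197/512
step 11: add B to get BRRBBRRRBRB; options L={ 0,1/4,3/8,49/128,197/512 } R={ 99/256,25/64,13/32,7/16,1/2,1 } = 395/1024
step 12: add B to get BRRBBRRRBRBB; options L={ 0,1/4,3/8,49/128,197/512,395/1024 } R={ 99/256,25/64,13/32,7/16,1/2,1 } = 791/2048
step 13: add B to get BRRBBRRRBRBBB; options L={ 0,1/4,3/8,49/128,197/512,395/1024,791/2048 } R={ 99/256,25/64,13/32,7/16,1/2,1 } = 1583/4096
step 14: add B to get BRRBBRRRBRBBBB; options L={ 0,1/4,3/8,49/128,197/512,395/1024,791/2048,1583/4096 } R={ 99/256,25/64,13/32,7/16,1/2,1 } = 3167/8192
step 15: add R to get BRRBBRRRBRBBBBR; options L={ 0,1/4,3/8,49/128,197/512,395/1024,791/2048,1583/4096 } R={ 3167/8192,99/256,25/64,13/32,7/16,1/2,1 } = 6333/16384

6333/16384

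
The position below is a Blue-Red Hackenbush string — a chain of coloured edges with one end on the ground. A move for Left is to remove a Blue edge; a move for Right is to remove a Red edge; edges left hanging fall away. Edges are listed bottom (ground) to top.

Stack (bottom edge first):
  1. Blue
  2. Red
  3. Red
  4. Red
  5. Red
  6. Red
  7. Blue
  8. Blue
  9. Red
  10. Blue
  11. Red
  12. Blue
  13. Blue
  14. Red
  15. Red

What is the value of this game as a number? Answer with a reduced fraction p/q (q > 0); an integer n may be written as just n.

857/16384

Build val(s[:k]) for k = 1..15, string s = Blue Red Red Red Red Red Blue Blue Red Blue Red Blue Blue Red Red.
1 of 15 · B · max L 0 · min R +∞ gives 1
2 of 15 · BR · max L 0 · min R 1 gives 1/2
3 of 15 · BRR · max L 0 · min R 1/2 gives 1/4
4 of 15 · BRRR · max L 0 · min R 1/4 gives 1/8
5 of 15 · BRRRR · max L 0 · min R 1/8 gives 1/16
6 of 15 · BRRRRR · max L 0 · min R 1/16 gives 1/32
7 of 15 · BRRRRRB · max L 1/32 · min R 1/16 gives 3/64
8 of 15 · BRRRRRBB · max L 3/64 · min R 1/16 gives 7/128
9 of 15 · BRRRRRBBR · max L 3/64 · min R 7/128 gives 13/256
10 of 15 · BRRRRRBBRB · max L 13/256 · min R 7/128 gives 27/512
11 of 15 · BRRRRRBBRBR · max L 13/256 · min R 27/512 gives 53/1024
12 of 15 · BRRRRRBBRBRB · max L 53/1024 · min R 27/512 gives 107/2048
13 of 15 · BRRRRRBBRBRBB · max L 107/2048 · min R 27/512 gives 215/4096
14 of 15 · BRRRRRBBRBRBBR · max L 107/2048 · min R 215/4096 gives 429/8192
15 of 15 · BRRRRRBBRBRBBRR · max L 107/2048 · min R 429/8192 gives 857/16384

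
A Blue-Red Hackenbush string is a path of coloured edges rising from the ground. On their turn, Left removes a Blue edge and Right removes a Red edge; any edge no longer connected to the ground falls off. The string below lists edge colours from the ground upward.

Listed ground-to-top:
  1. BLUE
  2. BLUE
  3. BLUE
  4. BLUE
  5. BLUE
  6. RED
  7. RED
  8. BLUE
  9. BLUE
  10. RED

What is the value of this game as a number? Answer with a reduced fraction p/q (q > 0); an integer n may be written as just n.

edge 1 of 10 (BLUE): { 0 | none } — 1
edge 2 of 10 (BLUE): { 0; 1 | none } — 2
edge 3 of 10 (BLUE): { 0; 1; 2 | none } — 3
edge 4 of 10 (BLUE): { 0; 1; 2; 3 | none } — 4
edge 5 of 10 (BLUE): { 0; 1; 2; 3; 4 | none } — 5
edge 6 of 10 (RED): { 0; 1; 2; 3; 4 | 5 } — 9/2
edge 7 of 10 (RED): { 0; 1; 2; 3; 4 | 9/2; 5 } — 17/4
edge 8 of 10 (BLUE): { 0; 1; 2; 3; 4; 17/4 | 9/2; 5 } — 35/8
edge 9 of 10 (BLUE): { 0; 1; 2; 3; 4; 17/4; 35/8 | 9/2; 5 } — 71/16
edge 10 of 10 (RED): { 0; 1; 2; 3; 4; 17/4; 35/8 | 71/16; 9/2; 5 } — 141/32

141/32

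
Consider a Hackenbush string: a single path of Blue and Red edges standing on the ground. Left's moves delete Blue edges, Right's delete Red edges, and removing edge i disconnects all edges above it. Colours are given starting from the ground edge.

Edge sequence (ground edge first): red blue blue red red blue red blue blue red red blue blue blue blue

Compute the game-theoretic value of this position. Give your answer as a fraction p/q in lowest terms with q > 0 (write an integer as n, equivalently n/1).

-6753/16384

Prefix values for red blue blue red red blue red blue blue red red blue blue blue blue via {L|R} + simplicity:
G(r) = {  | 0 } -> -1
G(rb) = { -1 | 0 } -> -1/2
G(rbb) = { -1; -1/2 | 0 } -> -1/4
G(rbbr) = { -1; -1/2 | -1/4; 0 } -> -3/8
G(rbbrr) = { -1; -1/2 | -3/8; -1/4; 0 } -> -7/16
G(rbbrrb) = { -1; -1/2; -7/16 | -3/8; -1/4; 0 } -> -13/32
G(rbbrrbr) = { -1; -1/2; -7/16 | -13/32; -3/8; -1/4; 0 } -> -27/64
G(rbbrrbrb) = { -1; -1/2; -7/16; -27/64 | -13/32; -3/8; -1/4; 0 } -> -53/128
G(rbbrrbrbb) = { -1; -1/2; -7/16; -27/64; -53/128 | -13/32; -3/8; -1/4; 0 } -> -105/256
G(rbbrrbrbbr) = { -1; -1/2; -7/16; -27/64; -53/128 | -105/256; -13/32; -3/8; -1/4; 0 } -> -211/512
G(rbbrrbrbbrr) = { -1; -1/2; -7/16; -27/64; -53/128 | -211/512; -105/256; -13/32; -3/8; -1/4; 0 } -> -423/1024
G(rbbrrbrbbrrb) = { -1; -1/2; -7/16; -27/64; -53/128; -423/1024 | -211/512; -105/256; -13/32; -3/8; -1/4; 0 } -> -845/2048
G(rbbrrbrbbrrbb) = { -1; -1/2; -7/16; -27/64; -53/128; -423/1024; -845/2048 | -211/512; -105/256; -13/32; -3/8; -1/4; 0 } -> -1689/4096
G(rbbrrbrbbrrbbb) = { -1; -1/2; -7/16; -27/64; -53/128; -423/1024; -845/2048; -1689/4096 | -211/512; -105/256; -13/32; -3/8; -1/4; 0 } -> -3377/8192
G(rbbrrbrbbrrbbbb) = { -1; -1/2; -7/16; -27/64; -53/128; -423/1024; -845/2048; -1689/4096; -3377/8192 | -211/512; -105/256; -13/32; -3/8; -1/4; 0 } -> -6753/16384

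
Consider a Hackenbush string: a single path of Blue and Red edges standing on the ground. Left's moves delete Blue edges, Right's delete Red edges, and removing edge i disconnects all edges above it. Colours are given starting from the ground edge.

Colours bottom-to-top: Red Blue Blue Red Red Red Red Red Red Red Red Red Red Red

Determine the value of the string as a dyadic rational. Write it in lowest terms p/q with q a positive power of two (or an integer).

Prefix values for Red Blue Blue Red Red Red Red Red Red Red Red Red Red Red via {L|R} + simplicity:
R: Left {  }, Right { 0 } → simplest -1
RB: Left { -1 }, Right { 0 } → simplest -1/2
RBB: Left { -1,-1/2 }, Right { 0 } → simplest -1/4
RBBR: Left { -1,-1/2 }, Right { -1/4,0 } → simplest -3/8
RBBRR: Left { -1,-1/2 }, Right { -3/8,-1/4,0 } → simplest -7/16
RBBRRR: Left { -1,-1/2 }, Right { -7/16,-3/8,-1/4,0 } → simplest -15/32
RBBRRRR: Left { -1,-1/2 }, Right { -15/32,-7/16,-3/8,-1/4,0 } → simplest -31/64
RBBRRRRR: Left { -1,-1/2 }, Right { -31/64,-15/32,-7/16,-3/8,-1/4,0 } → simplest -63/128
RBBRRRRRR: Left { -1,-1/2 }, Right { -63/128,-31/64,-15/32,-7/16,-3/8,-1/4,0 } → simplest -127/256
RBBRRRRRRR: Left { -1,-1/2 }, Right { -127/256,-63/128,-31/64,-15/32,-7/16,-3/8,-1/4,0 } → simplest -255/512
RBBRRRRRRRR: Left { -1,-1/2 }, Right { -255/512,-127/256,-63/128,-31/64,-15/32,-7/16,-3/8,-1/4,0 } → simplest -511/1024
RBBRRRRRRRRR: Left { -1,-1/2 }, Right { -511/1024,-255/512,-127/256,-63/128,-31/64,-15/32,-7/16,-3/8,-1/4,0 } → simplest -1023/2048
RBBRRRRRRRRRR: Left { -1,-1/2 }, Right { -1023/2048,-511/1024,-255/512,-127/256,-63/128,-31/64,-15/32,-7/16,-3/8,-1/4,0 } → simplest -2047/4096
RBBRRRRRRRRRRR: Left { -1,-1/2 }, Right { -2047/4096,-1023/2048,-511/1024,-255/512,-127/256,-63/128,-31/64,-15/32,-7/16,-3/8,-1/4,0 } → simplest -4095/8192

-4095/8192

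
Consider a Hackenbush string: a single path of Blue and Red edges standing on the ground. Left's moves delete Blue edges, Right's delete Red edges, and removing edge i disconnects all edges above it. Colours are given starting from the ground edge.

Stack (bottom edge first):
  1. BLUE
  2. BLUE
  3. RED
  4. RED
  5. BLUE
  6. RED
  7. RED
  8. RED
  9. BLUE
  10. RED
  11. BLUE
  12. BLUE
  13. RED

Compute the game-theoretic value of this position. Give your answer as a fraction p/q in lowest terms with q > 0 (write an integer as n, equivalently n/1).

2605/2048

g(B) = { 0 |  } ⇒ 1
g(BB) = { 0, 1 |  } ⇒ 2
g(BBR) = { 0, 1 | 2 } ⇒ 3/2
g(BBRR) = { 0, 1 | 3/2, 2 } ⇒ 5/4
g(BBRRB) = { 0, 1, 5/4 | 3/2, 2 } ⇒ 11/8
g(BBRRBR) = { 0, 1, 5/4 | 11/8, 3/2, 2 } ⇒ 21/16
g(BBRRBRR) = { 0, 1, 5/4 | 21/16, 11/8, 3/2, 2 } ⇒ 41/32
g(BBRRBRRR) = { 0, 1, 5/4 | 41/32, 21/16, 11/8, 3/2, 2 } ⇒ 81/64
g(BBRRBRRRB) = { 0, 1, 5/4, 81/64 | 41/32, 21/16, 11/8, 3/2, 2 } ⇒ 163/128
g(BBRRBRRRBR) = { 0, 1, 5/4, 81/64 | 163/128, 41/32, 21/16, 11/8, 3/2, 2 } ⇒ 325/256
g(BBRRBRRRBRB) = { 0, 1, 5/4, 81/64, 325/256 | 163/128, 41/32, 21/16, 11/8, 3/2, 2 } ⇒ 651/512
g(BBRRBRRRBRBB) = { 0, 1, 5/4, 81/64, 325/256, 651/512 | 163/128, 41/32, 21/16, 11/8, 3/2, 2 } ⇒ 1303/1024
g(BBRRBRRRBRBBR) = { 0, 1, 5/4, 81/64, 325/256, 651/512 | 1303/1024, 163/128, 41/32, 21/16, 11/8, 3/2, 2 } ⇒ 2605/2048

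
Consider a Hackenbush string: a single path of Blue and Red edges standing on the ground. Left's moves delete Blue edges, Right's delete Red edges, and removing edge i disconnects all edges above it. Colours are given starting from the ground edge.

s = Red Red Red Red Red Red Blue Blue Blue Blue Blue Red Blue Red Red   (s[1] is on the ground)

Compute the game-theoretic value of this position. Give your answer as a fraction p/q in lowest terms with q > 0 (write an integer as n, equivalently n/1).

-2583/512

Prefix values for Red Red Red Red Red Red Blue Blue Blue Blue Blue Red Blue Red Red via {L|R} + simplicity:
edge 1 of 15 (Red): { · | 0 } ⇒ -1
edge 2 of 15 (Red): { · | -1; 0 } ⇒ -2
edge 3 of 15 (Red): { · | -2; -1; 0 } ⇒ -3
edge 4 of 15 (Red): { · | -3; -2; -1; 0 } ⇒ -4
edge 5 of 15 (Red): { · | -4; -3; -2; -1; 0 } ⇒ -5
edge 6 of 15 (Red): { · | -5; -4; -3; -2; -1; 0 } ⇒ -6
edge 7 of 15 (Blue): { -6 | -5; -4; -3; -2; -1; 0 } ⇒ -11/2
edge 8 of 15 (Blue): { -6; -11/2 | -5; -4; -3; -2; -1; 0 } ⇒ -21/4
edge 9 of 15 (Blue): { -6; -11/2; -21/4 | -5; -4; -3; -2; -1; 0 } ⇒ -41/8
edge 10 of 15 (Blue): { -6; -11/2; -21/4; -41/8 | -5; -4; -3; -2; -1; 0 } ⇒ -81/16
edge 11 of 15 (Blue): { -6; -11/2; -21/4; -41/8; -81/16 | -5; -4; -3; -2; -1; 0 } ⇒ -161/32
edge 12 of 15 (Red): { -6; -11/2; -21/4; -41/8; -81/16 | -161/32; -5; -4; -3; -2; -1; 0 } ⇒ -323/64
edge 13 of 15 (Blue): { -6; -11/2; -21/4; -41/8; -81/16; -323/64 | -161/32; -5; -4; -3; -2; -1; 0 } ⇒ -645/128
edge 14 of 15 (Red): { -6; -11/2; -21/4; -41/8; -81/16; -323/64 | -645/128; -161/32; -5; -4; -3; -2; -1; 0 } ⇒ -1291/256
edge 15 of 15 (Red): { -6; -11/2; -21/4; -41/8; -81/16; -323/64 | -1291/256; -645/128; -161/32; -5; -4; -3; -2; -1; 0 } ⇒ -2583/512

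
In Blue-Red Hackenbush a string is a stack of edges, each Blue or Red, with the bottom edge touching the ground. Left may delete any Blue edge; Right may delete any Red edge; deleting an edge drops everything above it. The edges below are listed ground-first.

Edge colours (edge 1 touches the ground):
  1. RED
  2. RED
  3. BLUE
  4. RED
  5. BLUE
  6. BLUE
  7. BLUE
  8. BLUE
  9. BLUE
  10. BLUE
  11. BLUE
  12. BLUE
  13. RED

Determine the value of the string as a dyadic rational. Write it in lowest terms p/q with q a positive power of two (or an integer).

-3075/2048

Build value(s[:k]) for k = 1..13, string s = RED RED BLUE RED BLUE BLUE BLUE BLUE BLUE BLUE BLUE BLUE RED.
edge 1 of 13 (RED): { · | 0 } ⇒ -1
edge 2 of 13 (RED): { · | -1, 0 } ⇒ -2
edge 3 of 13 (BLUE): { -2 | -1, 0 } ⇒ -3/2
edge 4 of 13 (RED): { -2 | -3/2, -1, 0 } ⇒ -7/4
edge 5 of 13 (BLUE): { -2, -7/4 | -3/2, -1, 0 } ⇒ -13/8
edge 6 of 13 (BLUE): { -2, -7/4, -13/8 | -3/2, -1, 0 } ⇒ -25/16
edge 7 of 13 (BLUE): { -2, -7/4, -13/8, -25/16 | -3/2, -1, 0 } ⇒ -49/32
edge 8 of 13 (BLUE): { -2, -7/4, -13/8, -25/16, -49/32 | -3/2, -1, 0 } ⇒ -97/64
edge 9 of 13 (BLUE): { -2, -7/4, -13/8, -25/16, -49/32, -97/64 | -3/2, -1, 0 } ⇒ -193/128
edge 10 of 13 (BLUE): { -2, -7/4, -13/8, -25/16, -49/32, -97/64, -193/128 | -3/2, -1, 0 } ⇒ -385/256
edge 11 of 13 (BLUE): { -2, -7/4, -13/8, -25/16, -49/32, -97/64, -193/128, -385/256 | -3/2, -1, 0 } ⇒ -769/512
edge 12 of 13 (BLUE): { -2, -7/4, -13/8, -25/16, -49/32, -97/64, -193/128, -385/256, -769/512 | -3/2, -1, 0 } ⇒ -1537/1024
edge 13 of 13 (RED): { -2, -7/4, -13/8, -25/16, -49/32, -97/64, -193/128, -385/256, -769/512 | -1537/1024, -3/2, -1, 0 } ⇒ -3075/2048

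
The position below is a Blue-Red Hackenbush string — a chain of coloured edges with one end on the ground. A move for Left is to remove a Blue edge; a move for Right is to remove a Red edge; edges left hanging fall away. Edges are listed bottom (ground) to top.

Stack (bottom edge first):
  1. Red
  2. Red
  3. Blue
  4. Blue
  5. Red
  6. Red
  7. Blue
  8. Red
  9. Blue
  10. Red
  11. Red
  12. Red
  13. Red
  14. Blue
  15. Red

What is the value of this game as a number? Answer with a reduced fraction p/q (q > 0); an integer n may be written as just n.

Build val(s[:k]) for k = 1..15, string s = Red Red Blue Blue Red Red Blue Red Blue Red Red Red Red Blue Red.
val_1 [R]  L=[none]  R=[0]  = -1
val_2 [RR]  L=[none]  R=[-1 0]  = -2
val_3 [RRB]  L=[-2]  R=[-1 0]  = -3/2
val_4 [RRBB]  L=[-2 -3/2]  R=[-1 0]  = -5/4
val_5 [RRBBR]  L=[-2 -3/2]  R=[-5/4 -1 0]  = -11/8
val_6 [RRBBRR]  L=[-2 -3/2]  R=[-11/8 -5/4 -1 0]  = -23/16
val_7 [RRBBRRB]  L=[-2 -3/2 -23/16]  R=[-11/8 -5/4 -1 0]  = -45/32
val_8 [RRBBRRBR]  L=[-2 -3/2 -23/16]  R=[-45/32 -11/8 -5/4 -1 0]  = -91/64
val_9 [RRBBRRBRB]  L=[-2 -3/2 -23/16 -91/64]  R=[-45/32 -11/8 -5/4 -1 0]  = -181/128
val_10 [RRBBRRBRBR]  L=[-2 -3/2 -23/16 -91/64]  R=[-181/128 -45/32 -11/8 -5/4 -1 0]  = -363/256
val_11 [RRBBRRBRBRR]  L=[-2 -3/2 -23/16 -91/64]  R=[-363/256 -181/128 -45/32 -11/8 -5/4 -1 0]  = -727/512
val_12 [RRBBRRBRBRRR]  L=[-2 -3/2 -23/16 -91/64]  R=[-727/512 -363/256 -181/128 -45/32 -11/8 -5/4 -1 0]  = -1455/1024
val_13 [RRBBRRBRBRRRR]  L=[-2 -3/2 -23/16 -91/64]  R=[-1455/1024 -727/512 -363/256 -181/128 -45/32 -11/8 -5/4 -1 0]  = -2911/2048
val_14 [RRBBRRBRBRRRRB]  L=[-2 -3/2 -23/16 -91/64 -2911/2048]  R=[-1455/1024 -727/512 -363/256 -181/128 -45/32 -11/8 -5/4 -1 0]  = -5821/4096
val_15 [RRBBRRBRBRRRRBR]  L=[-2 -3/2 -23/16 -91/64 -2911/2048]  R=[-5821/4096 -1455/1024 -727/512 -363/256 -181/128 -45/32 -11/8 -5/4 -1 0]  = -11643/8192

-11643/8192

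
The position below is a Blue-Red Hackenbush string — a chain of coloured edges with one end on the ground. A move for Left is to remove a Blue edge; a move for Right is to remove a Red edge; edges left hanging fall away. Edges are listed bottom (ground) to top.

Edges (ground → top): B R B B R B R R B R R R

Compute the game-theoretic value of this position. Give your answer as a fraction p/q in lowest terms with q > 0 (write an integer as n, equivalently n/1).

1681/2048

g_1 [B]  L=[0]  R=[—]  => 1
g_2 [BR]  L=[0]  R=[1]  => 1/2
g_3 [BRB]  L=[0 1/2]  R=[1]  => 3/4
g_4 [BRBB]  L=[0 1/2 3/4]  R=[1]  => 7/8
g_5 [BRBBR]  L=[0 1/2 3/4]  R=[7/8 1]  => 13/16
g_6 [BRBBRB]  L=[0 1/2 3/4 13/16]  R=[7/8 1]  => 27/32
g_7 [BRBBRBR]  L=[0 1/2 3/4 13/16]  R=[27/32 7/8 1]  => 53/64
g_8 [BRBBRBRR]  L=[0 1/2 3/4 13/16]  R=[53/64 27/32 7/8 1]  => 105/128
g_9 [BRBBRBRRB]  L=[0 1/2 3/4 13/16 105/128]  R=[53/64 27/32 7/8 1]  => 211/256
g_10 [BRBBRBRRBR]  L=[0 1/2 3/4 13/16 105/128]  R=[211/256 53/64 27/32 7/8 1]  => 421/512
g_11 [BRBBRBRRBRR]  L=[0 1/2 3/4 13/16 105/128]  R=[421/512 211/256 53/64 27/32 7/8 1]  => 841/1024
g_12 [BRBBRBRRBRRR]  L=[0 1/2 3/4 13/16 105/128]  R=[841/1024 421/512 211/256 53/64 27/32 7/8 1]  => 1681/2048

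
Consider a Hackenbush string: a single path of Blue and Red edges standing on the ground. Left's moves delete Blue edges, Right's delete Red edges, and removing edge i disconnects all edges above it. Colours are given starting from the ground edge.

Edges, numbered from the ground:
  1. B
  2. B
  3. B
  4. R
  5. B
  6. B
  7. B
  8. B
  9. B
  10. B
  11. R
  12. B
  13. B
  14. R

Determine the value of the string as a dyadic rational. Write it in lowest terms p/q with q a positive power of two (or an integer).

Recurse on prefixes of the 14-edge string B B B R B B B B B B R B B R:
1 of 14 · B · max L 0 · min R +∞ -> 1
2 of 14 · BB · max L 1 · min R +∞ -> 2
3 of 14 · BBB · max L 2 · min R +∞ -> 3
4 of 14 · BBBR · max L 2 · min R 3 -> 5/2
5 of 14 · BBBRB · max L 5/2 · min R 3 -> 11/4
6 of 14 · BBBRBB · max L 11/4 · min R 3 -> 23/8
7 of 14 · BBBRBBB · max L 23/8 · min R 3 -> 47/16
8 of 14 · BBBRBBBB · max L 47/16 · min R 3 -> 95/32
9 of 14 · BBBRBBBBB · max L 95/32 · min R 3 -> 191/64
10 of 14 · BBBRBBBBBB · max L 191/64 · min R 3 -> 383/128
11 of 14 · BBBRBBBBBBR · max L 191/64 · min R 383/128 -> 765/256
12 of 14 · BBBRBBBBBBRB · max L 765/256 · min R 383/128 -> 1531/512
13 of 14 · BBBRBBBBBBRBB · max L 1531/512 · min R 383/128 -> 3063/1024
14 of 14 · BBBRBBBBBBRBBR · max L 1531/512 · min R 3063/1024 -> 6125/2048

6125/2048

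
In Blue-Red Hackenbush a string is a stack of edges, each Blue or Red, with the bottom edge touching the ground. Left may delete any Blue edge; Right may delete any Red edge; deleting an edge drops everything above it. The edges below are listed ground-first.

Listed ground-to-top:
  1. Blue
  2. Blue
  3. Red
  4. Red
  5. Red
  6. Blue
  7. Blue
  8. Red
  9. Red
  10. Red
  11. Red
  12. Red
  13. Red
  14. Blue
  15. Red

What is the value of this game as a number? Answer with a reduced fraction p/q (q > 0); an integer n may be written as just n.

9733/8192

step 1: add Blue to get B; options L={ 0 } R={ (no moves) } ⇒ 1
step 2: add Blue to get BB; options L={ 0,1 } R={ (no moves) } ⇒ 2
step 3: add Red to get BBR; options L={ 0,1 } R={ 2 } ⇒ 3/2
step 4: add Red to get BBRR; options L={ 0,1 } R={ 3/2,2 } ⇒ 5/4
step 5: add Red to get BBRRR; options L={ 0,1 } R={ 5/4,3/2,2 } ⇒ 9/8
step 6: add Blue to get BBRRRB; options L={ 0,1,9/8 } R={ 5/4,3/2,2 } ⇒ 19/16
step 7: add Blue to get BBRRRBB; options L={ 0,1,9/8,19/16 } R={ 5/4,3/2,2 } ⇒ 39/32
step 8: add Red to get BBRRRBBR; options L={ 0,1,9/8,19/16 } R={ 39/32,5/4,3/2,2 } ⇒ 77/64
step 9: add Red to get BBRRRBBRR; options L={ 0,1,9/8,19/16 } R={ 77/64,39/32,5/4,3/2,2 } ⇒ 153/128
step 10: add Red to get BBRRRBBRRR; options L={ 0,1,9/8,19/16 } R={ 153/128,77/64,39/32,5/4,3/2,2 } ⇒ 305/256
step 11: add Red to get BBRRRBBRRRR; options L={ 0,1,9/8,19/16 } R={ 305/256,153/128,77/64,39/32,5/4,3/2,2 } ⇒ 609/512
step 12: add Red to get BBRRRBBRRRRR; options L={ 0,1,9/8,19/16 } R={ 609/512,305/256,153/128,77/64,39/32,5/4,3/2,2 } ⇒ 1217/1024
step 13: add Red to get BBRRRBBRRRRRR; options L={ 0,1,9/8,19/16 } R={ 1217/1024,609/512,305/256,153/128,77/64,39/32,5/4,3/2,2 } ⇒ 2433/2048
step 14: add Blue to get BBRRRBBRRRRRRB; options L={ 0,1,9/8,19/16,2433/2048 } R={ 1217/1024,609/512,305/256,153/128,77/64,39/32,5/4,3/2,2 } ⇒ 4867/4096
step 15: add Red to get BBRRRBBRRRRRRBR; options L={ 0,1,9/8,19/16,2433/2048 } R={ 4867/4096,1217/1024,609/512,305/256,153/128,77/64,39/32,5/4,3/2,2 } ⇒ 9733/8192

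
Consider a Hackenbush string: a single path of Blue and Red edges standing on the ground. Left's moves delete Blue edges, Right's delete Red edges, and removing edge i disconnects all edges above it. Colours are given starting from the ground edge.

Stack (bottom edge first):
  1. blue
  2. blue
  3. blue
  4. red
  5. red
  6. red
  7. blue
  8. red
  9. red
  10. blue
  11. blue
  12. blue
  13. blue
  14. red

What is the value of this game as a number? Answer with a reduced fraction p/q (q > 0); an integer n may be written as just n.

4413/2048

Recurse on prefixes of the 14-edge string blue blue blue red red red blue red red blue blue blue blue red:
1 of 14 · b · max L 0 · min R +∞ -> 1
2 of 14 · bb · max L 1 · min R +∞ -> 2
3 of 14 · bbb · max L 2 · min R +∞ -> 3
4 of 14 · bbbr · max L 2 · min R 3 -> 5/2
5 of 14 · bbbrr · max L 2 · min R 5/2 -> 9/4
6 of 14 · bbbrrr · max L 2 · min R 9/4 -> 17/8
7 of 14 · bbbrrrb · max L 17/8 · min R 9/4 -> 35/16
8 of 14 · bbbrrrbr · max L 17/8 · min R 35/16 -> 69/32
9 of 14 · bbbrrrbrr · max L 17/8 · min R 69/32 -> 137/64
10 of 14 · bbbrrrbrrb · max L 137/64 · min R 69/32 -> 275/128
11 of 14 · bbbrrrbrrbb · max L 275/128 · min R 69/32 -> 551/256
12 of 14 · bbbrrrbrrbbb · max L 551/256 · min R 69/32 -> 1103/512
13 of 14 · bbbrrrbrrbbbb · max L 1103/512 · min R 69/32 -> 2207/1024
14 of 14 · bbbrrrbrrbbbbr · max L 1103/512 · min R 2207/1024 -> 4413/2048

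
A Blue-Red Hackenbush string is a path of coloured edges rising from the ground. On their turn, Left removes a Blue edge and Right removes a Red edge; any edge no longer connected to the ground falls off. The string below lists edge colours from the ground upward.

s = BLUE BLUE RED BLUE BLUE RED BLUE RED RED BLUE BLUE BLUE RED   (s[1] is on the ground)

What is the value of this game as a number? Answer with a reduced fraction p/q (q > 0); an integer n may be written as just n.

Recurse on prefixes of the 13-edge string BLUE BLUE RED BLUE BLUE RED BLUE RED RED BLUE BLUE BLUE RED:
B: Left { 0 }, Right { — } -> simplest 1
BB: Left { 0 1 }, Right { — } -> simplest 2
BBR: Left { 0 1 }, Right { 2 } -> simplest 3/2
BBRB: Left { 0 1 3/2 }, Right { 2 } -> simplest 7/4
BBRBB: Left { 0 1 3/2 7/4 }, Right { 2 } -> simplest 15/8
BBRBBR: Left { 0 1 3/2 7/4 }, Right { 15/8 2 } -> simplest 29/16
BBRBBRB: Left { 0 1 3/2 7/4 29/16 }, Right { 15/8 2 } -> simplest 59/32
BBRBBRBR: Left { 0 1 3/2 7/4 29/16 }, Right { 59/32 15/8 2 } -> simplest 117/64
BBRBBRBRR: Left { 0 1 3/2 7/4 29/16 }, Right { 117/64 59/32 15/8 2 } -> simplest 233/128
BBRBBRBRRB: Left { 0 1 3/2 7/4 29/16 233/128 }, Right { 117/64 59/32 15/8 2 } -> simplest 467/256
BBRBBRBRRBB: Left { 0 1 3/2 7/4 29/16 233/128 467/256 }, Right { 117/64 59/32 15/8 2 } -> simplest 935/512
BBRBBRBRRBBB: Left { 0 1 3/2 7/4 29/16 233/128 467/256 935/512 }, Right { 117/64 59/32 15/8 2 } -> simplest 1871/1024
BBRBBRBRRBBBR: Left { 0 1 3/2 7/4 29/16 233/128 467/256 935/512 }, Right { 1871/1024 117/64 59/32 15/8 2 } -> simplest 3741/2048

3741/2048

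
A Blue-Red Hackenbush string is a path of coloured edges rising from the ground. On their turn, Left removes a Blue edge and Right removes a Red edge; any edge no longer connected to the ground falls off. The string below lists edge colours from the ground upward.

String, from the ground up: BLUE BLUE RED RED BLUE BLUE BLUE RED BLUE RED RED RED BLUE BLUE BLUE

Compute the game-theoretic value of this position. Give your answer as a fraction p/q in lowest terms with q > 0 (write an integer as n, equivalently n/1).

Prefix values for BLUE BLUE RED RED BLUE BLUE BLUE RED BLUE RED RED RED BLUE BLUE BLUE via {L|R} + simplicity:
step 1: add BLUE to get B; options L={ 0 } R={ (no moves) } so 1
step 2: add BLUE to get BB; options L={ 0 1 } R={ (no moves) } so 2
step 3: add RED to get BBR; options L={ 0 1 } R={ 2 } so 3/2
step 4: add RED to get BBRR; options L={ 0 1 } R={ 3/2 2 } so 5/4
step 5: add BLUE to get BBRRB; options L={ 0 1 5/4 } R={ 3/2 2 } so 11/8
step 6: add BLUE to get BBRRBB; options L={ 0 1 5/4 11/8 } R={ 3/2 2 } so 23/16
step 7: add BLUE to get BBRRBBB; options L={ 0 1 5/4 11/8 23/16 } R={ 3/2 2 } so 47/32
step 8: add RED to get BBRRBBBR; options L={ 0 1 5/4 11/8 23/16 } R={ 47/32 3/2 2 } so 93/64
step 9: add BLUE to get BBRRBBBRB; options L={ 0 1 5/4 11/8 23/16 93/64 } R={ 47/32 3/2 2 } so 187/128
step 10: add RED to get BBRRBBBRBR; options L={ 0 1 5/4 11/8 23/16 93/64 } R={ 187/128 47/32 3/2 2 } so 373/256
step 11: add RED to get BBRRBBBRBRR; options L={ 0 1 5/4 11/8 23/16 93/64 } R={ 373/256 187/128 47/32 3/2 2 } so 745/512
step 12: add RED to get BBRRBBBRBRRR; options L={ 0 1 5/4 11/8 23/16 93/64 } R={ 745/512 373/256 187/128 47/32 3/2 2 } so 1489/1024
step 13: add BLUE to get BBRRBBBRBRRRB; options L={ 0 1 5/4 11/8 23/16 93/64 1489/1024 } R={ 745/512 373/256 187/128 47/32 3/2 2 } so 2979/2048
step 14: add BLUE to get BBRRBBBRBRRRBB; options L={ 0 1 5/4 11/8 23/16 93/64 1489/1024 2979/2048 } R={ 745/512 373/256 187/128 47/32 3/2 2 } so 5959/4096
step 15: add BLUE to get BBRRBBBRBRRRBBB; options L={ 0 1 5/4 11/8 23/16 93/64 1489/1024 2979/2048 5959/4096 } R={ 745/512 373/256 187/128 47/32 3/2 2 } so 11919/8192

11919/8192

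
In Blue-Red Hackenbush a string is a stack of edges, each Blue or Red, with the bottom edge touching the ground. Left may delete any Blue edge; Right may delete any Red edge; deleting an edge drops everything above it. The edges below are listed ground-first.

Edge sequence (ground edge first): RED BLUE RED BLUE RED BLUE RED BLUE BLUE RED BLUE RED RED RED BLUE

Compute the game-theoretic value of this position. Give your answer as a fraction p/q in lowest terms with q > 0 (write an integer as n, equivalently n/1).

-10845/16384

step 1: add RED to get R; options L={ (no moves) } R={ 0 } — -1
step 2: add BLUE to get RB; options L={ -1 } R={ 0 } — -1/2
step 3: add RED to get RBR; options L={ -1 } R={ -1/2,0 } — -3/4
step 4: add BLUE to get RBRB; options L={ -1,-3/4 } R={ -1/2,0 } — -5/8
step 5: add RED to get RBRBR; options L={ -1,-3/4 } R={ -5/8,-1/2,0 } — -11/16
step 6: add BLUE to get RBRBRB; options L={ -1,-3/4,-11/16 } R={ -5/8,-1/2,0 } — -21/32
step 7: add RED to get RBRBRBR; options L={ -1,-3/4,-11/16 } R={ -21/32,-5/8,-1/2,0 } — -43/64
step 8: add BLUE to get RBRBRBRB; options L={ -1,-3/4,-11/16,-43/64 } R={ -21/32,-5/8,-1/2,0 } — -85/128
step 9: add BLUE to get RBRBRBRBB; options L={ -1,-3/4,-11/16,-43/64,-85/128 } R={ -21/32,-5/8,-1/2,0 } — -169/256
step 10: add RED to get RBRBRBRBBR; options L={ -1,-3/4,-11/16,-43/64,-85/128 } R={ -169/256,-21/32,-5/8,-1/2,0 } — -339/512
step 11: add BLUE to get RBRBRBRBBRB; options L={ -1,-3/4,-11/16,-43/64,-85/128,-339/512 } R={ -169/256,-21/32,-5/8,-1/2,0 } — -677/1024
step 12: add RED to get RBRBRBRBBRBR; options L={ -1,-3/4,-11/16,-43/64,-85/128,-339/512 } R={ -677/1024,-169/256,-21/32,-5/8,-1/2,0 } — -1355/2048
step 13: add RED to get RBRBRBRBBRBRR; options L={ -1,-3/4,-11/16,-43/64,-85/128,-339/512 } R={ -1355/2048,-677/1024,-169/256,-21/32,-5/8,-1/2,0 } — -2711/4096
step 14: add RED to get RBRBRBRBBRBRRR; options L={ -1,-3/4,-11/16,-43/64,-85/128,-339/512 } R={ -2711/4096,-1355/2048,-677/1024,-169/256,-21/32,-5/8,-1/2,0 } — -5423/8192
step 15: add BLUE to get RBRBRBRBBRBRRRB; options L={ -1,-3/4,-11/16,-43/64,-85/128,-339/512,-5423/8192 } R={ -2711/4096,-1355/2048,-677/1024,-169/256,-21/32,-5/8,-1/2,0 } — -10845/16384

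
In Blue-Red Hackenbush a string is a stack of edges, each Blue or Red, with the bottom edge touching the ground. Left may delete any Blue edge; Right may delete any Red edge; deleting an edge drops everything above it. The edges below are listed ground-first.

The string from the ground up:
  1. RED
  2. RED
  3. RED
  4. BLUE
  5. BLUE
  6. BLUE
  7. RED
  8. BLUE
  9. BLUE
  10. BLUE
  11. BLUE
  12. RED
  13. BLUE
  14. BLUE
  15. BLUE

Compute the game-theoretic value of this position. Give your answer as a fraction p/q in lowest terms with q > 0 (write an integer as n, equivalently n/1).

step 1: add RED to get R; options L={ · } R={ 0 } — -1
step 2: add RED to get RR; options L={ · } R={ -1,0 } — -2
step 3: add RED to get RRR; options L={ · } R={ -2,-1,0 } — -3
step 4: add BLUE to get RRRB; options L={ -3 } R={ -2,-1,0 } — -5/2
step 5: add BLUE to get RRRBB; options L={ -3,-5/2 } R={ -2,-1,0 } — -9/4
step 6: add BLUE to get RRRBBB; options L={ -3,-5/2,-9/4 } R={ -2,-1,0 } — -17/8
step 7: add RED to get RRRBBBR; options L={ -3,-5/2,-9/4 } R={ -17/8,-2,-1,0 } — -35/16
step 8: add BLUE to get RRRBBBRB; options L={ -3,-5/2,-9/4,-35/16 } R={ -17/8,-2,-1,0 } — -69/32
step 9: add BLUE to get RRRBBBRBB; options L={ -3,-5/2,-9/4,-35/16,-69/32 } R={ -17/8,-2,-1,0 } — -137/64
step 10: add BLUE to get RRRBBBRBBB; options L={ -3,-5/2,-9/4,-35/16,-69/32,-137/64 } R={ -17/8,-2,-1,0 } — -273/128
step 11: add BLUE to get RRRBBBRBBBB; options L={ -3,-5/2,-9/4,-35/16,-69/32,-137/64,-273/128 } R={ -17/8,-2,-1,0 } — -545/256
step 12: add RED to get RRRBBBRBBBBR; options L={ -3,-5/2,-9/4,-35/16,-69/32,-137/64,-273/128 } R={ -545/256,-17/8,-2,-1,0 } — -1091/512
step 13: add BLUE to get RRRBBBRBBBBRB; options L={ -3,-5/2,-9/4,-35/16,-69/32,-137/64,-273/128,-1091/512 } R={ -545/256,-17/8,-2,-1,0 } — -2181/1024
step 14: add BLUE to get RRRBBBRBBBBRBB; options L={ -3,-5/2,-9/4,-35/16,-69/32,-137/64,-273/128,-1091/512,-2181/1024 } R={ -545/256,-17/8,-2,-1,0 } — -4361/2048
step 15: add BLUE to get RRRBBBRBBBBRBBB; options L={ -3,-5/2,-9/4,-35/16,-69/32,-137/64,-273/128,-1091/512,-2181/1024,-4361/2048 } R={ -545/256,-17/8,-2,-1,0 } — -8721/4096

-8721/4096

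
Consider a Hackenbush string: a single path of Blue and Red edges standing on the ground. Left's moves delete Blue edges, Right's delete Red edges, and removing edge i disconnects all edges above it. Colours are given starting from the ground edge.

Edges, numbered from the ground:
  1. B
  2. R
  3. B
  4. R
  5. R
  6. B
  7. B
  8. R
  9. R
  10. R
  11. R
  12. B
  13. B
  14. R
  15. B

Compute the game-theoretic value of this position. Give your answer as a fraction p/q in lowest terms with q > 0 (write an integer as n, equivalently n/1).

9755/16384

Prefix values for B R B R R B B R R R R B B R B via {L|R} + simplicity:
edge 1 of 15 (B): { 0 | · } → 1
edge 2 of 15 (R): { 0 | 1 } → 1/2
edge 3 of 15 (B): { 0; 1/2 | 1 } → 3/4
edge 4 of 15 (R): { 0; 1/2 | 3/4; 1 } → 5/8
edge 5 of 15 (R): { 0; 1/2 | 5/8; 3/4; 1 } → 9/16
edge 6 of 15 (B): { 0; 1/2; 9/16 | 5/8; 3/4; 1 } → 19/32
edge 7 of 15 (B): { 0; 1/2; 9/16; 19/32 | 5/8; 3/4; 1 } → 39/64
edge 8 of 15 (R): { 0; 1/2; 9/16; 19/32 | 39/64; 5/8; 3/4; 1 } → 77/128
edge 9 of 15 (R): { 0; 1/2; 9/16; 19/32 | 77/128; 39/64; 5/8; 3/4; 1 } → 153/256
edge 10 of 15 (R): { 0; 1/2; 9/16; 19/32 | 153/256; 77/128; 39/64; 5/8; 3/4; 1 } → 305/512
edge 11 of 15 (R): { 0; 1/2; 9/16; 19/32 | 305/512; 153/256; 77/128; 39/64; 5/8; 3/4; 1 } → 609/1024
edge 12 of 15 (B): { 0; 1/2; 9/16; 19/32; 609/1024 | 305/512; 153/256; 77/128; 39/64; 5/8; 3/4; 1 } → 1219/2048
edge 13 of 15 (B): { 0; 1/2; 9/16; 19/32; 609/1024; 1219/2048 | 305/512; 153/256; 77/128; 39/64; 5/8; 3/4; 1 } → 2439/4096
edge 14 of 15 (R): { 0; 1/2; 9/16; 19/32; 609/1024; 1219/2048 | 2439/4096; 305/512; 153/256; 77/128; 39/64; 5/8; 3/4; 1 } → 4877/8192
edge 15 of 15 (B): { 0; 1/2; 9/16; 19/32; 609/1024; 1219/2048; 4877/8192 | 2439/4096; 305/512; 153/256; 77/128; 39/64; 5/8; 3/4; 1 } → 9755/16384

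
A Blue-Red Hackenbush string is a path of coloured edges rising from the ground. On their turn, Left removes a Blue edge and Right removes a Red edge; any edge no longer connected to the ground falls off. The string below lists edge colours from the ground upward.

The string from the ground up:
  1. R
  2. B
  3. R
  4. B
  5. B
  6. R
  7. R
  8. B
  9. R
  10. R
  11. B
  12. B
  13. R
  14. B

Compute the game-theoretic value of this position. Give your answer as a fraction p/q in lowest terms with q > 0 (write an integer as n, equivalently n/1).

Build G(s[:k]) for k = 1..14, string s = R B R B B R R B R R B B R B.
step 1: add R to get R; options L={  } R={ 0 } gives -1
step 2: add B to get RB; options L={ -1 } R={ 0 } gives -1/2
step 3: add R to get RBR; options L={ -1 } R={ -1/2; 0 } gives -3/4
step 4: add B to get RBRB; options L={ -1; -3/4 } R={ -1/2; 0 } gives -5/8
step 5: add B to get RBRBB; options L={ -1; -3/4; -5/8 } R={ -1/2; 0 } gives -9/16
step 6: add R to get RBRBBR; options L={ -1; -3/4; -5/8 } R={ -9/16; -1/2; 0 } gives -19/32
step 7: add R to get RBRBBRR; options L={ -1; -3/4; -5/8 } R={ -19/32; -9/16; -1/2; 0 } gives -39/64
step 8: add B to get RBRBBRRB; options L={ -1; -3/4; -5/8; -39/64 } R={ -19/32; -9/16; -1/2; 0 } gives -77/128
step 9: add R to get RBRBBRRBR; options L={ -1; -3/4; -5/8; -39/64 } R={ -77/128; -19/32; -9/16; -1/2; 0 } gives -155/256
step 10: add R to get RBRBBRRBRR; options L={ -1; -3/4; -5/8; -39/64 } R={ -155/256; -77/128; -19/32; -9/16; -1/2; 0 } gives -311/512
step 11: add B to get RBRBBRRBRRB; options L={ -1; -3/4; -5/8; -39/64; -311/512 } R={ -155/256; -77/128; -19/32; -9/16; -1/2; 0 } gives -621/1024
step 12: add B to get RBRBBRRBRRBB; options L={ -1; -3/4; -5/8; -39/64; -311/512; -621/1024 } R={ -155/256; -77/128; -19/32; -9/16; -1/2; 0 } gives -1241/2048
step 13: add R to get RBRBBRRBRRBBR; options L={ -1; -3/4; -5/8; -39/64; -311/512; -621/1024 } R={ -1241/2048; -155/256; -77/128; -19/32; -9/16; -1/2; 0 } gives -2483/4096
step 14: add B to get RBRBBRRBRRBBRB; options L={ -1; -3/4; -5/8; -39/64; -311/512; -621/1024; -2483/4096 } R={ -1241/2048; -155/256; -77/128; -19/32; -9/16; -1/2; 0 } gives -4965/8192

-4965/8192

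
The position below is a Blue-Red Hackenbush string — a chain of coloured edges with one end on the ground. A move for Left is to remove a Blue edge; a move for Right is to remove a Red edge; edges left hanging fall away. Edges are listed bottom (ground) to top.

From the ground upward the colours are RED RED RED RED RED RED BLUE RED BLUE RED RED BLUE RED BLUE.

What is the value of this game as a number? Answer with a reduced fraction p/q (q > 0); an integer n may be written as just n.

Recurse on prefixes of the 14-edge string RED RED RED RED RED RED BLUE RED BLUE RED RED BLUE RED BLUE:
g_1 [R]  L=[(no moves)]  R=[0]  ⇒ -1
g_2 [RR]  L=[(no moves)]  R=[-1; 0]  ⇒ -2
g_3 [RRR]  L=[(no moves)]  R=[-2; -1; 0]  ⇒ -3
g_4 [RRRR]  L=[(no moves)]  R=[-3; -2; -1; 0]  ⇒ -4
g_5 [RRRRR]  L=[(no moves)]  R=[-4; -3; -2; -1; 0]  ⇒ -5
g_6 [RRRRRR]  L=[(no moves)]  R=[-5; -4; -3; -2; -1; 0]  ⇒ -6
g_7 [RRRRRRB]  L=[-6]  R=[-5; -4; -3; -2; -1; 0]  ⇒ -11/2
g_8 [RRRRRRBR]  L=[-6]  R=[-11/2; -5; -4; -3; -2; -1; 0]  ⇒ -23/4
g_9 [RRRRRRBRB]  L=[-6; -23/4]  R=[-11/2; -5; -4; -3; -2; -1; 0]  ⇒ -45/8
g_10 [RRRRRRBRBR]  L=[-6; -23/4]  R=[-45/8; -11/2; -5; -4; -3; -2; -1; 0]  ⇒ -91/16
g_11 [RRRRRRBRBRR]  L=[-6; -23/4]  R=[-91/16; -45/8; -11/2; -5; -4; -3; -2; -1; 0]  ⇒ -183/32
g_12 [RRRRRRBRBRRB]  L=[-6; -23/4; -183/32]  R=[-91/16; -45/8; -11/2; -5; -4; -3; -2; -1; 0]  ⇒ -365/64
g_13 [RRRRRRBRBRRBR]  L=[-6; -23/4; -183/32]  R=[-365/64; -91/16; -45/8; -11/2; -5; -4; -3; -2; -1; 0]  ⇒ -731/128
g_14 [RRRRRRBRBRRBRB]  L=[-6; -23/4; -183/32; -731/128]  R=[-365/64; -91/16; -45/8; -11/2; -5; -4; -3; -2; -1; 0]  ⇒ -1461/256

-1461/256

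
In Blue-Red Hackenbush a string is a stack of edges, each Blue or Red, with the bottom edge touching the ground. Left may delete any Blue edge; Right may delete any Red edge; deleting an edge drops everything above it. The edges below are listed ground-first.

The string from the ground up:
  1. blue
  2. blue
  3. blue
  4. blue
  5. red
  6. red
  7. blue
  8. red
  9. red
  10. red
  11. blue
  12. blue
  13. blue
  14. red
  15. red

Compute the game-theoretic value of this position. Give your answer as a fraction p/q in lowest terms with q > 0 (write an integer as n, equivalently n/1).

Prefix values for blue blue blue blue red red blue red red red blue blue blue red red via {L|R} + simplicity:
step 1: add blue to get b; options L={ 0 } R={ ∅ } => 1
step 2: add blue to get bb; options L={ 0 1 } R={ ∅ } => 2
step 3: add blue to get bbb; options L={ 0 1 2 } R={ ∅ } => 3
step 4: add blue to get bbbb; options L={ 0 1 2 3 } R={ ∅ } => 4
step 5: add red to get bbbbr; options L={ 0 1 2 3 } R={ 4 } => 7/2
step 6: add red to get bbbbrr; options L={ 0 1 2 3 } R={ 7/2 4 } => 13/4
step 7: add blue to get bbbbrrb; options L={ 0 1 2 3 13/4 } R={ 7/2 4 } => 27/8
step 8: add red to get bbbbrrbr; options L={ 0 1 2 3 13/4 } R={ 27/8 7/2 4 } => 53/16
step 9: add red to get bbbbrrbrr; options L={ 0 1 2 3 13/4 } R={ 53/16 27/8 7/2 4 } => 105/32
step 10: add red to get bbbbrrbrrr; options L={ 0 1 2 3 13/4 } R={ 105/32 53/16 27/8 7/2 4 } => 209/64
step 11: add blue to get bbbbrrbrrrb; options L={ 0 1 2 3 13/4 209/64 } R={ 105/32 53/16 27/8 7/2 4 } => 419/128
step 12: add blue to get bbbbrrbrrrbb; options L={ 0 1 2 3 13/4 209/64 419/128 } R={ 105/32 53/16 27/8 7/2 4 } => 839/256
step 13: add blue to get bbbbrrbrrrbbb; options L={ 0 1 2 3 13/4 209/64 419/128 839/256 } R={ 105/32 53/16 27/8 7/2 4 } => 1679/512
step 14: add red to get bbbbrrbrrrbbbr; options L={ 0 1 2 3 13/4 209/64 419/128 839/256 } R={ 1679/512 105/32 53/16 27/8 7/2 4 } => 3357/1024
step 15: add red to get bbbbrrbrrrbbbrr; options L={ 0 1 2 3 13/4 209/64 419/128 839/256 } R={ 3357/1024 1679/512 105/32 53/16 27/8 7/2 4 } => 6713/2048

6713/2048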